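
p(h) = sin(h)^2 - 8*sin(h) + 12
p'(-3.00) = 8.20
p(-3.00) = 13.15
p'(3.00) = 7.64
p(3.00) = 10.89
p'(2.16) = 3.52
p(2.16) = 6.04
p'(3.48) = 8.17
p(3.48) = 14.77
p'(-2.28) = 6.20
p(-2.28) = 18.65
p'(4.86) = -1.47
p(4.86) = 20.89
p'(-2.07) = 4.67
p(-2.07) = 19.79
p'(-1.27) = -2.94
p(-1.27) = 20.55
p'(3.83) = 7.16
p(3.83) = 17.49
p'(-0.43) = -8.03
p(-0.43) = 15.51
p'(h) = 2*sin(h)*cos(h) - 8*cos(h)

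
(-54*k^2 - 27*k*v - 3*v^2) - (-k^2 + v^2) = -53*k^2 - 27*k*v - 4*v^2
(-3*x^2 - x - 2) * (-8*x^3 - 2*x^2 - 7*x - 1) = 24*x^5 + 14*x^4 + 39*x^3 + 14*x^2 + 15*x + 2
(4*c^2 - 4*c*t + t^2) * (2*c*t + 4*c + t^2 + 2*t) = 8*c^3*t + 16*c^3 - 4*c^2*t^2 - 8*c^2*t - 2*c*t^3 - 4*c*t^2 + t^4 + 2*t^3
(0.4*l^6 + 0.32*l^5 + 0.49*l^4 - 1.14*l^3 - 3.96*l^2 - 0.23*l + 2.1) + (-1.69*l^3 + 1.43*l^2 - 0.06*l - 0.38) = 0.4*l^6 + 0.32*l^5 + 0.49*l^4 - 2.83*l^3 - 2.53*l^2 - 0.29*l + 1.72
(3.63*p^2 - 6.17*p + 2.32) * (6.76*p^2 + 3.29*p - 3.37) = 24.5388*p^4 - 29.7665*p^3 - 16.8492*p^2 + 28.4257*p - 7.8184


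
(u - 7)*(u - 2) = u^2 - 9*u + 14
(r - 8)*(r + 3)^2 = r^3 - 2*r^2 - 39*r - 72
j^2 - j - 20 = (j - 5)*(j + 4)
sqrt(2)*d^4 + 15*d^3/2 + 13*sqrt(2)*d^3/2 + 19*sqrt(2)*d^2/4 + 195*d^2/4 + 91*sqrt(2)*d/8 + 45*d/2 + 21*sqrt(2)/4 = (d + 1/2)*(d + 6)*(d + 7*sqrt(2)/2)*(sqrt(2)*d + 1/2)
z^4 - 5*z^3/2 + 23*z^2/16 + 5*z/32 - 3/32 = (z - 3/2)*(z - 1)*(z - 1/4)*(z + 1/4)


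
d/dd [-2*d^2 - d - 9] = -4*d - 1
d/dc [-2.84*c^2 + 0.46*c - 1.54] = 0.46 - 5.68*c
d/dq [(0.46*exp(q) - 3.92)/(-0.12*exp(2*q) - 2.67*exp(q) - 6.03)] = (0.0552*exp(2*q) - 0.9408*exp(q) - 13.2402)*exp(q)/(0.0144*exp(4*q) + 0.6408*exp(3*q) + 8.5761*exp(2*q) + 32.2002*exp(q) + 36.3609)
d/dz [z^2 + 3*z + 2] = 2*z + 3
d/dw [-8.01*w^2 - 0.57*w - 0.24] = -16.02*w - 0.57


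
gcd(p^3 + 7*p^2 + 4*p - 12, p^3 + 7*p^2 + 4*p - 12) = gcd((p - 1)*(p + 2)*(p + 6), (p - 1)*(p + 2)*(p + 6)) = p^3 + 7*p^2 + 4*p - 12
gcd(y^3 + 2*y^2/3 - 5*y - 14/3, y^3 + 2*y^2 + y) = y + 1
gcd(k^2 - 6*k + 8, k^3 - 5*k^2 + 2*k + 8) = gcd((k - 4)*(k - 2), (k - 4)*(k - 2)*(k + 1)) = k^2 - 6*k + 8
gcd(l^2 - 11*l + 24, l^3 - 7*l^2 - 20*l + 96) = l^2 - 11*l + 24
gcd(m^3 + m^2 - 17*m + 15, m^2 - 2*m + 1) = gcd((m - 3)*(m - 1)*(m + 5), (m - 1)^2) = m - 1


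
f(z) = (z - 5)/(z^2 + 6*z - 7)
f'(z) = (-2*z - 6)*(z - 5)/(z^2 + 6*z - 7)^2 + 1/(z^2 + 6*z - 7)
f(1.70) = -0.54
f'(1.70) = 1.00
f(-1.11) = 0.49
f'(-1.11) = 0.07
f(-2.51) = 0.48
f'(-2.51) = -0.03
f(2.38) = -0.20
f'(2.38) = 0.25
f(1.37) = -1.17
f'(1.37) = 3.63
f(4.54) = -0.01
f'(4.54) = 0.03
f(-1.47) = 0.47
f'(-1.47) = 0.03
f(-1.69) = 0.47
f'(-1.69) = 0.02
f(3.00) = -0.10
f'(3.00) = 0.11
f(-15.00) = -0.16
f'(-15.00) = -0.02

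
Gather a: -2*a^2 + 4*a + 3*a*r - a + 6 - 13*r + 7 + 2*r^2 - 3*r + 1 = -2*a^2 + a*(3*r + 3) + 2*r^2 - 16*r + 14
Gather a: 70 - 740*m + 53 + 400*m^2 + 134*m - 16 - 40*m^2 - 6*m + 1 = 360*m^2 - 612*m + 108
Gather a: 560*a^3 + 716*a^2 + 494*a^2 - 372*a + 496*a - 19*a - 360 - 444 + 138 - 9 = 560*a^3 + 1210*a^2 + 105*a - 675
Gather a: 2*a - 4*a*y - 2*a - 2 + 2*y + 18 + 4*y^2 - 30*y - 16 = -4*a*y + 4*y^2 - 28*y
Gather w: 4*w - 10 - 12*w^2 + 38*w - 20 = -12*w^2 + 42*w - 30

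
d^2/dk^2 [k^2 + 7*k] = 2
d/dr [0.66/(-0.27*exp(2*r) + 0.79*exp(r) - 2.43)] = (0.3564*exp(r) - 0.5214)*exp(r)/(0.27*exp(2*r) - 0.79*exp(r) + 2.43)^2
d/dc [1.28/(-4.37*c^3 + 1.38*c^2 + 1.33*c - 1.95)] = (16.7808*c^2 - 3.5328*c - 1.7024)/(4.37*c^3 - 1.38*c^2 - 1.33*c + 1.95)^2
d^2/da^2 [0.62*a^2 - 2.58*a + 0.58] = 1.24000000000000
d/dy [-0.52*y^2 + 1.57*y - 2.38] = 1.57 - 1.04*y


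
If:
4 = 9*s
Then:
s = 4/9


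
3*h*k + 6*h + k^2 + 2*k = (3*h + k)*(k + 2)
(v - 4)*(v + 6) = v^2 + 2*v - 24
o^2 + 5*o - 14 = (o - 2)*(o + 7)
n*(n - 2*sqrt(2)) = n^2 - 2*sqrt(2)*n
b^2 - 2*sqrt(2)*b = b*(b - 2*sqrt(2))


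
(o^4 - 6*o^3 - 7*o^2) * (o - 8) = o^5 - 14*o^4 + 41*o^3 + 56*o^2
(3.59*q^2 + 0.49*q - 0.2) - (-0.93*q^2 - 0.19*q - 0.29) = 4.52*q^2 + 0.68*q + 0.09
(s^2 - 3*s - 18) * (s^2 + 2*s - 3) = s^4 - s^3 - 27*s^2 - 27*s + 54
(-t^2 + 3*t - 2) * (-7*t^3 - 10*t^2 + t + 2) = 7*t^5 - 11*t^4 - 17*t^3 + 21*t^2 + 4*t - 4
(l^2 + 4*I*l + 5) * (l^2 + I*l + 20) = l^4 + 5*I*l^3 + 21*l^2 + 85*I*l + 100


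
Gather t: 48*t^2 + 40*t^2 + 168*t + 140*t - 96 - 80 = 88*t^2 + 308*t - 176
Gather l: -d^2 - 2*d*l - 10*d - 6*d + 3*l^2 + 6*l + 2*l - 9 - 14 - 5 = -d^2 - 16*d + 3*l^2 + l*(8 - 2*d) - 28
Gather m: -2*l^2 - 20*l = -2*l^2 - 20*l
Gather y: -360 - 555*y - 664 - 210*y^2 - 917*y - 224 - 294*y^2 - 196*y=-504*y^2 - 1668*y - 1248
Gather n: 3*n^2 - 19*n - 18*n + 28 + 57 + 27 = 3*n^2 - 37*n + 112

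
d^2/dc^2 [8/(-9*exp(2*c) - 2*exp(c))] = 16*(-4*(9*exp(c) + 1)^2 + (9*exp(c) + 2)*(18*exp(c) + 1))*exp(-c)/(9*exp(c) + 2)^3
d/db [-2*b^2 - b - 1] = -4*b - 1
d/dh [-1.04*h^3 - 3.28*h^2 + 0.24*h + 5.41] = -3.12*h^2 - 6.56*h + 0.24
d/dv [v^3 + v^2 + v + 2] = 3*v^2 + 2*v + 1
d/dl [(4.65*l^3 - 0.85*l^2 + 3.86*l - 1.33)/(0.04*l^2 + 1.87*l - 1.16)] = (0.186*l^4 + 17.391*l^3 - 17.9259*l^2 + 2.0784*l - 1.9905)/(0.0016*l^4 + 0.1496*l^3 + 3.4041*l^2 - 4.3384*l + 1.3456)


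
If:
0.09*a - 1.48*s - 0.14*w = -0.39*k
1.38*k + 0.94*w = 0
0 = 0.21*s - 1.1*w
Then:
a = 90.6448125143777*w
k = -0.681159420289855*w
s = 5.23809523809524*w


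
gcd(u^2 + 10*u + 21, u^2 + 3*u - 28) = u + 7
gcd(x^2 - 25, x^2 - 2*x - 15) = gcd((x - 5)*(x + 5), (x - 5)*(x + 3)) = x - 5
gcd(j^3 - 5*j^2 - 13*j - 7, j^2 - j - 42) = j - 7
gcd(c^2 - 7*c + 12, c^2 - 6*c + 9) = c - 3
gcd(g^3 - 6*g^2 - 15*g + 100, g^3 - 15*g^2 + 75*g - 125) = g^2 - 10*g + 25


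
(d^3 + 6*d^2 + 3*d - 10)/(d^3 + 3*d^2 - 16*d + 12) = (d^2 + 7*d + 10)/(d^2 + 4*d - 12)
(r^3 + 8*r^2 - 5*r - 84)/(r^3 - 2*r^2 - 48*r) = (-r^3 - 8*r^2 + 5*r + 84)/(r*(-r^2 + 2*r + 48))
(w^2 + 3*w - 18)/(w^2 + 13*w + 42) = (w - 3)/(w + 7)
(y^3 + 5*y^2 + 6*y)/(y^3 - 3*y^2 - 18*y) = (y + 2)/(y - 6)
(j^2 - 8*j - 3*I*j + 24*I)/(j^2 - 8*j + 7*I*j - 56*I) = (j - 3*I)/(j + 7*I)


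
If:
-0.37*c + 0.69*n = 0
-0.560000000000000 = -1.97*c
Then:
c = 0.28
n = 0.15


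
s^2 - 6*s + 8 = (s - 4)*(s - 2)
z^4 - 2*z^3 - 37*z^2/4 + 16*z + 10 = (z - 5/2)*(z + 1/2)*(z - 2*sqrt(2))*(z + 2*sqrt(2))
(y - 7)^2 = y^2 - 14*y + 49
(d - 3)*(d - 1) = d^2 - 4*d + 3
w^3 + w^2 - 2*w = w*(w - 1)*(w + 2)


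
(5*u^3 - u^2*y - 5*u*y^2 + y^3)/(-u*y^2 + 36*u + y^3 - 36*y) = (-5*u^2 - 4*u*y + y^2)/(y^2 - 36)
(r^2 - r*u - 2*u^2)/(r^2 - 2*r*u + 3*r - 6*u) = (r + u)/(r + 3)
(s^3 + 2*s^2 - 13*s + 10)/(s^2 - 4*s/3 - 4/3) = 3*(s^2 + 4*s - 5)/(3*s + 2)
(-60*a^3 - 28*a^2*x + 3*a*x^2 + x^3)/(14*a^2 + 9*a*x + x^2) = (-30*a^2 + a*x + x^2)/(7*a + x)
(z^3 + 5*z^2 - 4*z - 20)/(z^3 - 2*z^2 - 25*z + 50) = (z + 2)/(z - 5)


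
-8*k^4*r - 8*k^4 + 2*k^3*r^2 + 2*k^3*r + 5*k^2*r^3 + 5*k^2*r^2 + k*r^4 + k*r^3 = (-k + r)*(2*k + r)*(4*k + r)*(k*r + k)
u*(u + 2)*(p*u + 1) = p*u^3 + 2*p*u^2 + u^2 + 2*u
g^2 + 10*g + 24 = (g + 4)*(g + 6)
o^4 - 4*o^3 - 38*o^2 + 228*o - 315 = (o - 5)*(o - 3)^2*(o + 7)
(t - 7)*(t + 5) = t^2 - 2*t - 35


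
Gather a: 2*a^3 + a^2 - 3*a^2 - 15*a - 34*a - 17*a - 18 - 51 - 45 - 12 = 2*a^3 - 2*a^2 - 66*a - 126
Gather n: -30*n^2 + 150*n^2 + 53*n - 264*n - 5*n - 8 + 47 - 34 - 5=120*n^2 - 216*n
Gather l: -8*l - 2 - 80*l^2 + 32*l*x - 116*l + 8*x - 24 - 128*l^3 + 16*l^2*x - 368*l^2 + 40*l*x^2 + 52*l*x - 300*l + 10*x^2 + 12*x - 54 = -128*l^3 + l^2*(16*x - 448) + l*(40*x^2 + 84*x - 424) + 10*x^2 + 20*x - 80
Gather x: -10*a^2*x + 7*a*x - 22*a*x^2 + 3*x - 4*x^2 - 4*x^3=-4*x^3 + x^2*(-22*a - 4) + x*(-10*a^2 + 7*a + 3)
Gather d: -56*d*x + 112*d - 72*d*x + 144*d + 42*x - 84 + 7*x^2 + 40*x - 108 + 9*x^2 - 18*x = d*(256 - 128*x) + 16*x^2 + 64*x - 192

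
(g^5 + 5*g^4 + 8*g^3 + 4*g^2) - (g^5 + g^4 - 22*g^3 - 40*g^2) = 4*g^4 + 30*g^3 + 44*g^2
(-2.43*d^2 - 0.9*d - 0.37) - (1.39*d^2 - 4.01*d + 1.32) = -3.82*d^2 + 3.11*d - 1.69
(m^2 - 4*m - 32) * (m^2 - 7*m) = m^4 - 11*m^3 - 4*m^2 + 224*m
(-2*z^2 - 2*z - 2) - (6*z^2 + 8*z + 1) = -8*z^2 - 10*z - 3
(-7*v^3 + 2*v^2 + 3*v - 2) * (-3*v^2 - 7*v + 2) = 21*v^5 + 43*v^4 - 37*v^3 - 11*v^2 + 20*v - 4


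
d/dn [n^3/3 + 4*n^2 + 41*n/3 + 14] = n^2 + 8*n + 41/3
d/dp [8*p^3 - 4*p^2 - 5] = 8*p*(3*p - 1)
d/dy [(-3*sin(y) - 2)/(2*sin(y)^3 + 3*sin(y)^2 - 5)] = 3*(4*sin(y)^3 + 7*sin(y)^2 + 4*sin(y) + 5)*cos(y)/(2*sin(y)^3 + 3*sin(y)^2 - 5)^2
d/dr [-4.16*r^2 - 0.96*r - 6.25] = -8.32*r - 0.96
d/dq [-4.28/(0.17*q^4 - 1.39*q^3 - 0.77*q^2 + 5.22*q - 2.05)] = (2.9104*q^3 - 17.8476*q^2 - 6.5912*q + 22.3416)/(-0.17*q^4 + 1.39*q^3 + 0.77*q^2 - 5.22*q + 2.05)^2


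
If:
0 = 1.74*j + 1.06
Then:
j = -0.61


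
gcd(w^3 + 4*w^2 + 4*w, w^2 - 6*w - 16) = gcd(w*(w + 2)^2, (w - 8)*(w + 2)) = w + 2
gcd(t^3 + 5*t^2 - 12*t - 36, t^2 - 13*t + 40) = 1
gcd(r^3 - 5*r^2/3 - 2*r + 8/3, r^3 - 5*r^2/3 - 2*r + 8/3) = r^3 - 5*r^2/3 - 2*r + 8/3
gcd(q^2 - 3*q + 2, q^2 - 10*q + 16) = q - 2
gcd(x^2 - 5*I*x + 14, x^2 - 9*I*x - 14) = x - 7*I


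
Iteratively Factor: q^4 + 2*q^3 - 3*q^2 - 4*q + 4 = (q - 1)*(q^3 + 3*q^2 - 4) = (q - 1)*(q + 2)*(q^2 + q - 2) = (q - 1)*(q + 2)^2*(q - 1)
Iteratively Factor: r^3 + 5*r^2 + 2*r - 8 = (r - 1)*(r^2 + 6*r + 8) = (r - 1)*(r + 2)*(r + 4)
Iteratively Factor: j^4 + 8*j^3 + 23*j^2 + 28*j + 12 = (j + 2)*(j^3 + 6*j^2 + 11*j + 6) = (j + 1)*(j + 2)*(j^2 + 5*j + 6) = (j + 1)*(j + 2)*(j + 3)*(j + 2)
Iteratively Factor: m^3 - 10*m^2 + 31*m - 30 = (m - 2)*(m^2 - 8*m + 15) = (m - 3)*(m - 2)*(m - 5)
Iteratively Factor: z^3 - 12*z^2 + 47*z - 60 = (z - 4)*(z^2 - 8*z + 15) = (z - 5)*(z - 4)*(z - 3)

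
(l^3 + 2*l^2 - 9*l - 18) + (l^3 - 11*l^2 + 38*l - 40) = 2*l^3 - 9*l^2 + 29*l - 58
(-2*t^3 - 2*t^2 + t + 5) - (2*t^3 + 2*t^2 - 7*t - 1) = -4*t^3 - 4*t^2 + 8*t + 6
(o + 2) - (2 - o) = 2*o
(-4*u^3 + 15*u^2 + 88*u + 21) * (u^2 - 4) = -4*u^5 + 15*u^4 + 104*u^3 - 39*u^2 - 352*u - 84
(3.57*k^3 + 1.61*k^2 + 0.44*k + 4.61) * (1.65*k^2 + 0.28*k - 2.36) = 5.8905*k^5 + 3.6561*k^4 - 7.2484*k^3 + 3.9301*k^2 + 0.2524*k - 10.8796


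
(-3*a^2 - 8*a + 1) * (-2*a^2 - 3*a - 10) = 6*a^4 + 25*a^3 + 52*a^2 + 77*a - 10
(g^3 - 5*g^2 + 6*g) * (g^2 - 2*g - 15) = g^5 - 7*g^4 + g^3 + 63*g^2 - 90*g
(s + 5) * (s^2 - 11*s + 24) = s^3 - 6*s^2 - 31*s + 120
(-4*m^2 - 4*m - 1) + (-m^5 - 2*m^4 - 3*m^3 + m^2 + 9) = -m^5 - 2*m^4 - 3*m^3 - 3*m^2 - 4*m + 8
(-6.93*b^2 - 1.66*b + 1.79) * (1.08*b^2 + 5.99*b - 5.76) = -7.4844*b^4 - 43.3035*b^3 + 31.9066*b^2 + 20.2837*b - 10.3104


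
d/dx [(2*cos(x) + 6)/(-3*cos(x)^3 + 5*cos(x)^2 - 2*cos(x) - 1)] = 8*(-42*sin(x) + 54*sin(2*x) - 22*sin(3*x) - 3*sin(4*x))/(-17*cos(x) + 10*cos(2*x) - 3*cos(3*x) + 6)^2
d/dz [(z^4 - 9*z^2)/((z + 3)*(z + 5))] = 2*z*(z^2 + 6*z - 15)/(z^2 + 10*z + 25)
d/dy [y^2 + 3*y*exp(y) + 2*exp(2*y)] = 3*y*exp(y) + 2*y + 4*exp(2*y) + 3*exp(y)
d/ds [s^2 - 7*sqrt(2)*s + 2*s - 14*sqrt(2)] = 2*s - 7*sqrt(2) + 2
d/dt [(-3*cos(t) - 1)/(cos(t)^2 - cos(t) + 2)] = (3*sin(t)^2 - 2*cos(t) + 4)*sin(t)/(sin(t)^2 + cos(t) - 3)^2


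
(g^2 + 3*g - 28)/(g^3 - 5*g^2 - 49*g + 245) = (g - 4)/(g^2 - 12*g + 35)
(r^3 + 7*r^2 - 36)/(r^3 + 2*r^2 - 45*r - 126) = (r - 2)/(r - 7)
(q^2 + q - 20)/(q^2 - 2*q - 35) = (q - 4)/(q - 7)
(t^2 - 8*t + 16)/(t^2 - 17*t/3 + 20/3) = 3*(t - 4)/(3*t - 5)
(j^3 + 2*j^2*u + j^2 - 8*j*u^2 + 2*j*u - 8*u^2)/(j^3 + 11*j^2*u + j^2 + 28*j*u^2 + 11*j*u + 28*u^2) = (j - 2*u)/(j + 7*u)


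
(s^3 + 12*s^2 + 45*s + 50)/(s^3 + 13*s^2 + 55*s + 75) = (s + 2)/(s + 3)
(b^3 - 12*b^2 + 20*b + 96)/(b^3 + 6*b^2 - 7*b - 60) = (b^3 - 12*b^2 + 20*b + 96)/(b^3 + 6*b^2 - 7*b - 60)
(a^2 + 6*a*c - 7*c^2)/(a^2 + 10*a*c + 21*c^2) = (a - c)/(a + 3*c)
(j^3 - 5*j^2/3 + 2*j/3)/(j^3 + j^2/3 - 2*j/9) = 3*(3*j^2 - 5*j + 2)/(9*j^2 + 3*j - 2)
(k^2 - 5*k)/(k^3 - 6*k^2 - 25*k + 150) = k/(k^2 - k - 30)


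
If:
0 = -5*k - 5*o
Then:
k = -o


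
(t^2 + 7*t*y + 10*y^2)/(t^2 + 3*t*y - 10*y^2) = (-t - 2*y)/(-t + 2*y)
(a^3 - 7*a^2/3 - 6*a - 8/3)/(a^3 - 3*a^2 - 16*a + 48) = (a^2 + 5*a/3 + 2/3)/(a^2 + a - 12)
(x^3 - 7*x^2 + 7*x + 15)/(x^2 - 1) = (x^2 - 8*x + 15)/(x - 1)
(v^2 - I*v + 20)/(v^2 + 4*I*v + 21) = (v^2 - I*v + 20)/(v^2 + 4*I*v + 21)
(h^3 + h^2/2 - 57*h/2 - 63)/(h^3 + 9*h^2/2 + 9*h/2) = (2*h^2 - 5*h - 42)/(h*(2*h + 3))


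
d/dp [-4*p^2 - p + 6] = -8*p - 1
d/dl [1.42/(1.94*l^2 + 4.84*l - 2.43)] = (-5.5096*l - 6.8728)/(1.94*l^2 + 4.84*l - 2.43)^2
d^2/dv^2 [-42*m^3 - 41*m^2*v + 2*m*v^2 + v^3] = 4*m + 6*v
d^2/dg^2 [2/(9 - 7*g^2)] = 84*(-7*g^2 - 3)/(7*g^2 - 9)^3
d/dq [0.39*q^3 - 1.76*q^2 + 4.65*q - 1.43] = 1.17*q^2 - 3.52*q + 4.65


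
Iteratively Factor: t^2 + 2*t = (t)*(t + 2)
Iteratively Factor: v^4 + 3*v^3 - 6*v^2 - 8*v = (v - 2)*(v^3 + 5*v^2 + 4*v) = (v - 2)*(v + 1)*(v^2 + 4*v) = (v - 2)*(v + 1)*(v + 4)*(v)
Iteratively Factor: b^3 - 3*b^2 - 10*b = (b + 2)*(b^2 - 5*b) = (b - 5)*(b + 2)*(b)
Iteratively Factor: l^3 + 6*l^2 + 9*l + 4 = (l + 4)*(l^2 + 2*l + 1) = (l + 1)*(l + 4)*(l + 1)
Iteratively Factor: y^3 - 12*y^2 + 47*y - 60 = (y - 4)*(y^2 - 8*y + 15) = (y - 4)*(y - 3)*(y - 5)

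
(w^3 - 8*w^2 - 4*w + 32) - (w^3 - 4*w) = 32 - 8*w^2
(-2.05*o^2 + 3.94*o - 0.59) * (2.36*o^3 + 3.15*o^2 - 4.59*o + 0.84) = -4.838*o^5 + 2.8409*o^4 + 20.4281*o^3 - 21.6651*o^2 + 6.0177*o - 0.4956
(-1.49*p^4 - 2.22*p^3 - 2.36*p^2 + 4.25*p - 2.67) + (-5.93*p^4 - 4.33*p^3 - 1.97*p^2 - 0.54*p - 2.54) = -7.42*p^4 - 6.55*p^3 - 4.33*p^2 + 3.71*p - 5.21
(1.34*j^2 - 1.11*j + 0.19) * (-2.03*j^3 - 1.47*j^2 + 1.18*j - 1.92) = -2.7202*j^5 + 0.2835*j^4 + 2.8272*j^3 - 4.1619*j^2 + 2.3554*j - 0.3648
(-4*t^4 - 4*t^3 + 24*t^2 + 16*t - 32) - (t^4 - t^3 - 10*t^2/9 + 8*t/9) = -5*t^4 - 3*t^3 + 226*t^2/9 + 136*t/9 - 32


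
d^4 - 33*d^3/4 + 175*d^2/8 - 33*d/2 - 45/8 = (d - 3)^2*(d - 5/2)*(d + 1/4)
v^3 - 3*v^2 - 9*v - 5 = (v - 5)*(v + 1)^2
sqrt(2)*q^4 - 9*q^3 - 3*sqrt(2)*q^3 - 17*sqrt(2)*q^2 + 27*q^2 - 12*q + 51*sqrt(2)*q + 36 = (q - 3)*(q - 6*sqrt(2))*(q + sqrt(2))*(sqrt(2)*q + 1)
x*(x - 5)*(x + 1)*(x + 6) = x^4 + 2*x^3 - 29*x^2 - 30*x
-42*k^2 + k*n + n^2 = (-6*k + n)*(7*k + n)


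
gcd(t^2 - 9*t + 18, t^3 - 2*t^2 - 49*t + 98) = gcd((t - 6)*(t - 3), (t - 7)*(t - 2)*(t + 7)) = 1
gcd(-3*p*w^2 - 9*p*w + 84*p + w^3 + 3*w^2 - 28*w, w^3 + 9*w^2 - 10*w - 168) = w^2 + 3*w - 28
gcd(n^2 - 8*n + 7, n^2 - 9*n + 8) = n - 1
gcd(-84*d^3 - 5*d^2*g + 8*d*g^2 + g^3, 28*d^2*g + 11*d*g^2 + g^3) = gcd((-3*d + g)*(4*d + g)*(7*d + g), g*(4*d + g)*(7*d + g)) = 28*d^2 + 11*d*g + g^2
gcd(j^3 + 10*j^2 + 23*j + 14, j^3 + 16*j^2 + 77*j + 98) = j^2 + 9*j + 14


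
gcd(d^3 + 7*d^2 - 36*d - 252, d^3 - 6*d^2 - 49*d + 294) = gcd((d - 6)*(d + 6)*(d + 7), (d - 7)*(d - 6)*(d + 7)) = d^2 + d - 42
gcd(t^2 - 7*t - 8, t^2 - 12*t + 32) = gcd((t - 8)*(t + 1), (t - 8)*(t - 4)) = t - 8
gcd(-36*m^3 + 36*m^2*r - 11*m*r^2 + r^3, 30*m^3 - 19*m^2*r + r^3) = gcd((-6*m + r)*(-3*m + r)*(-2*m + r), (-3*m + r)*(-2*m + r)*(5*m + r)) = 6*m^2 - 5*m*r + r^2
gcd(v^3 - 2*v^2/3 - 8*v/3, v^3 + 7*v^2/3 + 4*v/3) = v^2 + 4*v/3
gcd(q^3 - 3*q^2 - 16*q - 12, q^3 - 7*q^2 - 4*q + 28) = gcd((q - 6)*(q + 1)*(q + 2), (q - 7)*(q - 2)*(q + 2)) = q + 2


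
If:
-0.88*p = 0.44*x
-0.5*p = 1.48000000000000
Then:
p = -2.96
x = 5.92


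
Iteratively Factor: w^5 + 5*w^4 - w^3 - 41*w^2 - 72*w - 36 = (w + 3)*(w^4 + 2*w^3 - 7*w^2 - 20*w - 12) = (w - 3)*(w + 3)*(w^3 + 5*w^2 + 8*w + 4) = (w - 3)*(w + 2)*(w + 3)*(w^2 + 3*w + 2) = (w - 3)*(w + 2)^2*(w + 3)*(w + 1)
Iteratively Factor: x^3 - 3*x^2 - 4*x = (x + 1)*(x^2 - 4*x) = (x - 4)*(x + 1)*(x)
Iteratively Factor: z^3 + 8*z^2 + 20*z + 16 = (z + 4)*(z^2 + 4*z + 4) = (z + 2)*(z + 4)*(z + 2)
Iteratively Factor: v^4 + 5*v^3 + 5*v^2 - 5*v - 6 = (v + 2)*(v^3 + 3*v^2 - v - 3) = (v + 2)*(v + 3)*(v^2 - 1) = (v - 1)*(v + 2)*(v + 3)*(v + 1)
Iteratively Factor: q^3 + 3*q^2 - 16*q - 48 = (q + 4)*(q^2 - q - 12) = (q - 4)*(q + 4)*(q + 3)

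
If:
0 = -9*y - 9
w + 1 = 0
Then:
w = -1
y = -1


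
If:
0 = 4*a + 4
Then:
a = -1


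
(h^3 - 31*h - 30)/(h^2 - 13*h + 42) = (h^2 + 6*h + 5)/(h - 7)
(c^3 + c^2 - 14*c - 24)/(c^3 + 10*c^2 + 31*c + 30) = (c - 4)/(c + 5)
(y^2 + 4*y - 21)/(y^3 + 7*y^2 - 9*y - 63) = 1/(y + 3)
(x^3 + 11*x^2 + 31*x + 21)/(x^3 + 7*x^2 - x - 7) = (x + 3)/(x - 1)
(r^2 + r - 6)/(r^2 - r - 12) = (r - 2)/(r - 4)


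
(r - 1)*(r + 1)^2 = r^3 + r^2 - r - 1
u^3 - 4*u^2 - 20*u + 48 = (u - 6)*(u - 2)*(u + 4)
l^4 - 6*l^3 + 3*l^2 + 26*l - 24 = (l - 4)*(l - 3)*(l - 1)*(l + 2)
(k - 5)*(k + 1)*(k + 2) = k^3 - 2*k^2 - 13*k - 10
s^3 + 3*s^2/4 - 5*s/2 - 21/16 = (s - 3/2)*(s + 1/2)*(s + 7/4)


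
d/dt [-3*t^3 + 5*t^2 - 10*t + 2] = -9*t^2 + 10*t - 10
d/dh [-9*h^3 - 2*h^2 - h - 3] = -27*h^2 - 4*h - 1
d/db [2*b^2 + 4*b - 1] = 4*b + 4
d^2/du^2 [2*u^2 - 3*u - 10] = 4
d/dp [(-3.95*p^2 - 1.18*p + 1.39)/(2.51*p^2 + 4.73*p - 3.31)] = (-15.7217*p^2 + 19.1712*p - 2.6689)/(6.3001*p^4 + 23.7446*p^3 + 5.75670000000001*p^2 - 31.3126*p + 10.9561)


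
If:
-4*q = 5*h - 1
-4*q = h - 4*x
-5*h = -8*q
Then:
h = 2/15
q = 1/12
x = 7/60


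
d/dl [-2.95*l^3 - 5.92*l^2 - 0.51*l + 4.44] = -8.85*l^2 - 11.84*l - 0.51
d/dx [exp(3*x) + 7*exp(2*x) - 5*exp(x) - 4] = (3*exp(2*x) + 14*exp(x) - 5)*exp(x)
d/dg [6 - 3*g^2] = -6*g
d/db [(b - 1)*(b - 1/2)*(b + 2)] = 3*b^2 + b - 5/2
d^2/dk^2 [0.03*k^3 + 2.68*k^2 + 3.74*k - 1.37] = 0.18*k + 5.36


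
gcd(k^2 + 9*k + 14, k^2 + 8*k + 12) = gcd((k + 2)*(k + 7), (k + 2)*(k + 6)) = k + 2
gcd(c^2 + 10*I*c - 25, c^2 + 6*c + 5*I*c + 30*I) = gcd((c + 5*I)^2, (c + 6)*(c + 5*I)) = c + 5*I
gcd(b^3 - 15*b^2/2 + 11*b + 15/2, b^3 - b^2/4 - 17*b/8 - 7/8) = b + 1/2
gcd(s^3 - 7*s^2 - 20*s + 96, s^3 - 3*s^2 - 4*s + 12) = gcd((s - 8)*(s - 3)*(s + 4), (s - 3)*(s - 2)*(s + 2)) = s - 3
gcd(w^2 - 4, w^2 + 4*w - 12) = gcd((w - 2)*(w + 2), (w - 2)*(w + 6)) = w - 2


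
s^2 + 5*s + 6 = (s + 2)*(s + 3)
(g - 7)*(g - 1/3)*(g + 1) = g^3 - 19*g^2/3 - 5*g + 7/3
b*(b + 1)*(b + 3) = b^3 + 4*b^2 + 3*b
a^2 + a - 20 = (a - 4)*(a + 5)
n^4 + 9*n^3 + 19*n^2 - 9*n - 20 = (n - 1)*(n + 1)*(n + 4)*(n + 5)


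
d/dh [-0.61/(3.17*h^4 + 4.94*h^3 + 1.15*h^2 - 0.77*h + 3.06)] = (7.7348*h^3 + 9.0402*h^2 + 1.403*h - 0.4697)/(3.17*h^4 + 4.94*h^3 + 1.15*h^2 - 0.77*h + 3.06)^2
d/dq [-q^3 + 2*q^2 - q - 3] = -3*q^2 + 4*q - 1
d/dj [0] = 0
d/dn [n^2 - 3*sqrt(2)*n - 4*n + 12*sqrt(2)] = 2*n - 3*sqrt(2) - 4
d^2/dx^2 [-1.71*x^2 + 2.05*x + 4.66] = -3.42000000000000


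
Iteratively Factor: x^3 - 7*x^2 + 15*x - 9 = (x - 1)*(x^2 - 6*x + 9) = (x - 3)*(x - 1)*(x - 3)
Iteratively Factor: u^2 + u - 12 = (u + 4)*(u - 3)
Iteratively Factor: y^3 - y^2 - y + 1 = (y - 1)*(y^2 - 1) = (y - 1)^2*(y + 1)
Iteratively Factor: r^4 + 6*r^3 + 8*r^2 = (r)*(r^3 + 6*r^2 + 8*r) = r*(r + 2)*(r^2 + 4*r) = r*(r + 2)*(r + 4)*(r)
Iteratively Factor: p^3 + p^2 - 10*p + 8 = (p - 1)*(p^2 + 2*p - 8) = (p - 1)*(p + 4)*(p - 2)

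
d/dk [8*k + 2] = 8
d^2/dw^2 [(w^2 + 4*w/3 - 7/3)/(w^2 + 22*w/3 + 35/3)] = -12/(w^3 + 15*w^2 + 75*w + 125)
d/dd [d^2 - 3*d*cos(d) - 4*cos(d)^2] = 3*d*sin(d) + 2*d + 4*sin(2*d) - 3*cos(d)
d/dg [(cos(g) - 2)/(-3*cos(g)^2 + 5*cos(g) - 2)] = (3*sin(g)^2 + 12*cos(g) - 11)*sin(g)/(3*cos(g)^2 - 5*cos(g) + 2)^2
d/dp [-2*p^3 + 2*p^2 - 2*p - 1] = -6*p^2 + 4*p - 2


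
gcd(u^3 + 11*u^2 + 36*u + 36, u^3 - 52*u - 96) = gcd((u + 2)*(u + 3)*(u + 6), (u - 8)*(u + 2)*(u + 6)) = u^2 + 8*u + 12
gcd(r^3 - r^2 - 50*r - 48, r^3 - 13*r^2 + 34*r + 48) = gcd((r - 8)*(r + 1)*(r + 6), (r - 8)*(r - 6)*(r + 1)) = r^2 - 7*r - 8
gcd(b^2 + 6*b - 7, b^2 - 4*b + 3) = b - 1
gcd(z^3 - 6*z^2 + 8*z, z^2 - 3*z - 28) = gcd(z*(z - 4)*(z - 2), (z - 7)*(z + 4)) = 1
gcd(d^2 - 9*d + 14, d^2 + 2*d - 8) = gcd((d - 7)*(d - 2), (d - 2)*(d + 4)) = d - 2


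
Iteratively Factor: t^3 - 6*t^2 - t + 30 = (t - 3)*(t^2 - 3*t - 10) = (t - 3)*(t + 2)*(t - 5)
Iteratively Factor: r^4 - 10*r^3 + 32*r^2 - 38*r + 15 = (r - 1)*(r^3 - 9*r^2 + 23*r - 15) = (r - 1)^2*(r^2 - 8*r + 15) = (r - 5)*(r - 1)^2*(r - 3)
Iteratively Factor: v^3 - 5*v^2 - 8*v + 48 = (v - 4)*(v^2 - v - 12) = (v - 4)^2*(v + 3)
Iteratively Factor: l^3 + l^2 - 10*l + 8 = (l + 4)*(l^2 - 3*l + 2) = (l - 2)*(l + 4)*(l - 1)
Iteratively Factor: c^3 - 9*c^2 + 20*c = (c)*(c^2 - 9*c + 20) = c*(c - 5)*(c - 4)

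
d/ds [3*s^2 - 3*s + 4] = 6*s - 3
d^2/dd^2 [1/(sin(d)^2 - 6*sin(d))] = 2*(-2*sin(d) + 9 - 15/sin(d) - 18/sin(d)^2 + 36/sin(d)^3)/(sin(d) - 6)^3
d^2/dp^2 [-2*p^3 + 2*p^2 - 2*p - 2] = 4 - 12*p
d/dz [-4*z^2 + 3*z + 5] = 3 - 8*z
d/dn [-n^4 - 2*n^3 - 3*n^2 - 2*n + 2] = -4*n^3 - 6*n^2 - 6*n - 2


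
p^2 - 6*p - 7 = (p - 7)*(p + 1)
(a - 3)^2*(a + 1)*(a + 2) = a^4 - 3*a^3 - 7*a^2 + 15*a + 18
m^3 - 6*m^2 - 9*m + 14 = (m - 7)*(m - 1)*(m + 2)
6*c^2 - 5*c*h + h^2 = (-3*c + h)*(-2*c + h)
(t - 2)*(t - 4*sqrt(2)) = t^2 - 4*sqrt(2)*t - 2*t + 8*sqrt(2)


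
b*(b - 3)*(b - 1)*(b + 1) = b^4 - 3*b^3 - b^2 + 3*b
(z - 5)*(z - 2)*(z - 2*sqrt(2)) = z^3 - 7*z^2 - 2*sqrt(2)*z^2 + 10*z + 14*sqrt(2)*z - 20*sqrt(2)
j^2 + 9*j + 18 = (j + 3)*(j + 6)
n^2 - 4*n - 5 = (n - 5)*(n + 1)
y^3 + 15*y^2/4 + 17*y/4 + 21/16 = (y + 1/2)*(y + 3/2)*(y + 7/4)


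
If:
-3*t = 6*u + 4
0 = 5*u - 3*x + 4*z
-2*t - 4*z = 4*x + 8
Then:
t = 7*z + 8/3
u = -7*z/2 - 2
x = -9*z/2 - 10/3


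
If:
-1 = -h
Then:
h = 1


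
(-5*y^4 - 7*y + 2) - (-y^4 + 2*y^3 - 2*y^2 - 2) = -4*y^4 - 2*y^3 + 2*y^2 - 7*y + 4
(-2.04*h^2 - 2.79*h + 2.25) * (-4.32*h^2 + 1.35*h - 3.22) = 8.8128*h^4 + 9.2988*h^3 - 6.9177*h^2 + 12.0213*h - 7.245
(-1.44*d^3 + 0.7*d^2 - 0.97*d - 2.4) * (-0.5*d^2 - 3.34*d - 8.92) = 0.72*d^5 + 4.4596*d^4 + 10.9918*d^3 - 1.8042*d^2 + 16.6684*d + 21.408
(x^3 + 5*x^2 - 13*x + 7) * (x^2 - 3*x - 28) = x^5 + 2*x^4 - 56*x^3 - 94*x^2 + 343*x - 196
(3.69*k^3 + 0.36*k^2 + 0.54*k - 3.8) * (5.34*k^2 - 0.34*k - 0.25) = 19.7046*k^5 + 0.6678*k^4 + 1.8387*k^3 - 20.5656*k^2 + 1.157*k + 0.95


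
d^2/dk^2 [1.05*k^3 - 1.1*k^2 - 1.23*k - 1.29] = 6.3*k - 2.2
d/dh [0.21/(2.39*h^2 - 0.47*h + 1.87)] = (0.0987 - 1.0038*h)/(2.39*h^2 - 0.47*h + 1.87)^2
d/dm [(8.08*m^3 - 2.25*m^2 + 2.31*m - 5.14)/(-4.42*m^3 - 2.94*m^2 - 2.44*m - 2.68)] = (-1.4210854715202e-14*m^5 - 33.7002*m^4 - 19.01*m^3 - 120.8382*m^2 - 18.1632*m - 18.7324)/(19.5364*m^6 + 25.9896*m^5 + 30.2132*m^4 + 38.0384*m^3 + 21.712*m^2 + 13.0784*m + 7.1824)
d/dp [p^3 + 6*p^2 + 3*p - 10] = 3*p^2 + 12*p + 3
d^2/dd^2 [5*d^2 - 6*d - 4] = 10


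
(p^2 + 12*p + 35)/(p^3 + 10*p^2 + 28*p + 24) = (p^2 + 12*p + 35)/(p^3 + 10*p^2 + 28*p + 24)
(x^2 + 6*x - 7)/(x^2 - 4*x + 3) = (x + 7)/(x - 3)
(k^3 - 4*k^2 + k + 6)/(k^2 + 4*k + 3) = (k^2 - 5*k + 6)/(k + 3)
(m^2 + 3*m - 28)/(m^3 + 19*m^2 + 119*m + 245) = (m - 4)/(m^2 + 12*m + 35)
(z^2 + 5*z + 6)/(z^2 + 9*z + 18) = (z + 2)/(z + 6)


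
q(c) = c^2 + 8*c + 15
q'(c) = 2*c + 8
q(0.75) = 21.56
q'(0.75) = 9.50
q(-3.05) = -0.10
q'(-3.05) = 1.90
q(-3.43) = -0.68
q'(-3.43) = 1.14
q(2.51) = 41.38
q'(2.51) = 13.02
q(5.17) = 83.09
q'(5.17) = 18.34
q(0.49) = 19.16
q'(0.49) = 8.98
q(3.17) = 50.41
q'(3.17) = 14.34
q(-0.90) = 8.61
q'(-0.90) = 6.20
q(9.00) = 168.00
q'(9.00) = 26.00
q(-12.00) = 63.00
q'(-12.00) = -16.00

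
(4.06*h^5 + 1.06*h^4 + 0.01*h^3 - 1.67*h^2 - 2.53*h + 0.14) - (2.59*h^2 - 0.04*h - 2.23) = 4.06*h^5 + 1.06*h^4 + 0.01*h^3 - 4.26*h^2 - 2.49*h + 2.37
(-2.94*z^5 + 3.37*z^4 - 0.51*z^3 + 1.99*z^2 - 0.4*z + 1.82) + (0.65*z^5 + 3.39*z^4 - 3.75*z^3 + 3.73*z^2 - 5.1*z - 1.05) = -2.29*z^5 + 6.76*z^4 - 4.26*z^3 + 5.72*z^2 - 5.5*z + 0.77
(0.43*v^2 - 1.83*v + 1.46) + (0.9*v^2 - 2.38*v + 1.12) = 1.33*v^2 - 4.21*v + 2.58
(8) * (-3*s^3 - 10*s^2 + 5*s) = -24*s^3 - 80*s^2 + 40*s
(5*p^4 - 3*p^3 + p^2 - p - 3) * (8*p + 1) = 40*p^5 - 19*p^4 + 5*p^3 - 7*p^2 - 25*p - 3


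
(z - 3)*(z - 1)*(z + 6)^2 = z^4 + 8*z^3 - 9*z^2 - 108*z + 108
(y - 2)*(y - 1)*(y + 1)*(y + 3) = y^4 + y^3 - 7*y^2 - y + 6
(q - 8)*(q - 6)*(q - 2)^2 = q^4 - 18*q^3 + 108*q^2 - 248*q + 192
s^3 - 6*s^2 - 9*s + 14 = (s - 7)*(s - 1)*(s + 2)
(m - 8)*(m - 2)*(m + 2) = m^3 - 8*m^2 - 4*m + 32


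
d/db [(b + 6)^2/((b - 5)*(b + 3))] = 2*(-7*b^2 - 51*b - 54)/(b^4 - 4*b^3 - 26*b^2 + 60*b + 225)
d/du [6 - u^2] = -2*u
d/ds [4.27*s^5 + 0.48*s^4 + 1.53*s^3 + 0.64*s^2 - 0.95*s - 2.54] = 21.35*s^4 + 1.92*s^3 + 4.59*s^2 + 1.28*s - 0.95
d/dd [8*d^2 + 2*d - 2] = 16*d + 2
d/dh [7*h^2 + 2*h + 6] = 14*h + 2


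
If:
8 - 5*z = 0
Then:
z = 8/5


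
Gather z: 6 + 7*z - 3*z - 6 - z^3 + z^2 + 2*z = -z^3 + z^2 + 6*z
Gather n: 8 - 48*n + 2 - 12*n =10 - 60*n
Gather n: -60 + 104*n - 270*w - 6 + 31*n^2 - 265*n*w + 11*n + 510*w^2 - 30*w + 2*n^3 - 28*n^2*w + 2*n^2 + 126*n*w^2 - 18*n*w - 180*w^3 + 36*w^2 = 2*n^3 + n^2*(33 - 28*w) + n*(126*w^2 - 283*w + 115) - 180*w^3 + 546*w^2 - 300*w - 66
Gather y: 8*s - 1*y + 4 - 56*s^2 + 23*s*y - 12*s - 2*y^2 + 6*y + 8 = -56*s^2 - 4*s - 2*y^2 + y*(23*s + 5) + 12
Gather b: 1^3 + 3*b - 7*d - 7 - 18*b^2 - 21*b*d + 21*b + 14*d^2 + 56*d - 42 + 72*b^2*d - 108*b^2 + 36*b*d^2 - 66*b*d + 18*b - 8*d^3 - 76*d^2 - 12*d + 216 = b^2*(72*d - 126) + b*(36*d^2 - 87*d + 42) - 8*d^3 - 62*d^2 + 37*d + 168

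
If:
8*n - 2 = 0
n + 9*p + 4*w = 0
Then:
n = 1/4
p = -4*w/9 - 1/36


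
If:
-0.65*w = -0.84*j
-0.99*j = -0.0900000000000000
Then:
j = 0.09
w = 0.12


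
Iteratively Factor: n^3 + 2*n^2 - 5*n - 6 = (n + 3)*(n^2 - n - 2) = (n + 1)*(n + 3)*(n - 2)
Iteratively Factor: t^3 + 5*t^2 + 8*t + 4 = (t + 2)*(t^2 + 3*t + 2) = (t + 1)*(t + 2)*(t + 2)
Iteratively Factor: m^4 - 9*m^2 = (m)*(m^3 - 9*m) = m^2*(m^2 - 9) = m^2*(m - 3)*(m + 3)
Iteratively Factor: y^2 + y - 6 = (y + 3)*(y - 2)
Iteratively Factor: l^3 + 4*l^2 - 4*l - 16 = (l + 2)*(l^2 + 2*l - 8) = (l - 2)*(l + 2)*(l + 4)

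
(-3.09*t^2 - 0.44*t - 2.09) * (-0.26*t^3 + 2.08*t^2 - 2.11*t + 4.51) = 0.8034*t^5 - 6.3128*t^4 + 6.1481*t^3 - 17.3547*t^2 + 2.4255*t - 9.4259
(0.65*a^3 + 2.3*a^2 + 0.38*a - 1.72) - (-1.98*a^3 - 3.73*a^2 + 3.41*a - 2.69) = 2.63*a^3 + 6.03*a^2 - 3.03*a + 0.97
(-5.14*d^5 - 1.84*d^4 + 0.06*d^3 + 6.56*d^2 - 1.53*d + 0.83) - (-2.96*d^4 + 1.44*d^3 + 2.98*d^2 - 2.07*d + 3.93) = -5.14*d^5 + 1.12*d^4 - 1.38*d^3 + 3.58*d^2 + 0.54*d - 3.1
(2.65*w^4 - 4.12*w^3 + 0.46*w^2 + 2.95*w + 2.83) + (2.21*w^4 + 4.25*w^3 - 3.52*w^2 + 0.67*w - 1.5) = 4.86*w^4 + 0.13*w^3 - 3.06*w^2 + 3.62*w + 1.33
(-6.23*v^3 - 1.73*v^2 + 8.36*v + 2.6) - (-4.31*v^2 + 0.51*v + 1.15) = -6.23*v^3 + 2.58*v^2 + 7.85*v + 1.45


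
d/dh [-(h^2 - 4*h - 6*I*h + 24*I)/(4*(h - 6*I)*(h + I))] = (-4 - I)/(4*(h^2 + 2*I*h - 1))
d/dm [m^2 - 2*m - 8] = 2*m - 2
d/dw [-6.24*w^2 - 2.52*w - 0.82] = -12.48*w - 2.52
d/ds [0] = 0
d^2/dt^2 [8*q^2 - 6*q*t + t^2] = 2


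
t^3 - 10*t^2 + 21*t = t*(t - 7)*(t - 3)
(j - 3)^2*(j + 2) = j^3 - 4*j^2 - 3*j + 18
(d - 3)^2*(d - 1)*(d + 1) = d^4 - 6*d^3 + 8*d^2 + 6*d - 9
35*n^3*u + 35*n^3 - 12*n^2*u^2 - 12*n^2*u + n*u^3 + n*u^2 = (-7*n + u)*(-5*n + u)*(n*u + n)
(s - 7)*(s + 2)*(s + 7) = s^3 + 2*s^2 - 49*s - 98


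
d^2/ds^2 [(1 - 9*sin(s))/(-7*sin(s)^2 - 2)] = (-3969*sin(s)^5 + 196*sin(s)^4 - 350*sin(s)^2 + 5283*sin(s)/2 - 1512*sin(3*s) + 441*sin(5*s)/2 + 28)/(7*sin(s)^2 + 2)^3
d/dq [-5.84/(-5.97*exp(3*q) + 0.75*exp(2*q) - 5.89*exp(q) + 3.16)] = (-104.5944*exp(2*q) + 8.76*exp(q) - 34.3976)*exp(q)/(5.97*exp(3*q) - 0.75*exp(2*q) + 5.89*exp(q) - 3.16)^2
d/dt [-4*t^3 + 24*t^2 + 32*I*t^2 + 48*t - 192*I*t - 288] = -12*t^2 + t*(48 + 64*I) + 48 - 192*I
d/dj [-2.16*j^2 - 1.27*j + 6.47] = -4.32*j - 1.27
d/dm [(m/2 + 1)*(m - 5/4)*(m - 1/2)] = 3*m^2/2 + m/4 - 23/16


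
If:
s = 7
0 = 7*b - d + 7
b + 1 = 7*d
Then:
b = -1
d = 0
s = 7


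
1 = 1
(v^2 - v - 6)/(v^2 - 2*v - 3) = (v + 2)/(v + 1)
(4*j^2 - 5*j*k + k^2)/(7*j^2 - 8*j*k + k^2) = (4*j - k)/(7*j - k)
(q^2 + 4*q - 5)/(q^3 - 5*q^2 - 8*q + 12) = (q + 5)/(q^2 - 4*q - 12)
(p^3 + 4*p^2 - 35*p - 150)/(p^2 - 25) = (p^2 - p - 30)/(p - 5)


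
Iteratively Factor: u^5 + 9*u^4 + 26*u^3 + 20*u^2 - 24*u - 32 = (u + 4)*(u^4 + 5*u^3 + 6*u^2 - 4*u - 8) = (u + 2)*(u + 4)*(u^3 + 3*u^2 - 4) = (u - 1)*(u + 2)*(u + 4)*(u^2 + 4*u + 4) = (u - 1)*(u + 2)^2*(u + 4)*(u + 2)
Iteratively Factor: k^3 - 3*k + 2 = (k - 1)*(k^2 + k - 2) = (k - 1)^2*(k + 2)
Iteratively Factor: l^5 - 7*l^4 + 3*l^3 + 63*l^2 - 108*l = (l + 3)*(l^4 - 10*l^3 + 33*l^2 - 36*l) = (l - 3)*(l + 3)*(l^3 - 7*l^2 + 12*l) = (l - 3)^2*(l + 3)*(l^2 - 4*l) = l*(l - 3)^2*(l + 3)*(l - 4)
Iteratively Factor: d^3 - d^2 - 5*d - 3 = (d + 1)*(d^2 - 2*d - 3) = (d - 3)*(d + 1)*(d + 1)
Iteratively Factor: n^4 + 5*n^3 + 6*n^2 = (n + 3)*(n^3 + 2*n^2) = (n + 2)*(n + 3)*(n^2) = n*(n + 2)*(n + 3)*(n)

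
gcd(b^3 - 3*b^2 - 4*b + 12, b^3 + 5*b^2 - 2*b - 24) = b - 2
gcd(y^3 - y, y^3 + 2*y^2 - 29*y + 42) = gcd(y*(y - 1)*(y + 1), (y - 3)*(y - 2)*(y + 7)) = 1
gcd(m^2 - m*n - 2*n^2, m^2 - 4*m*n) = 1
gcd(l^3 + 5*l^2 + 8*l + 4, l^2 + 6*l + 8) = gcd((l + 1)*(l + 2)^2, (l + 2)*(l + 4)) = l + 2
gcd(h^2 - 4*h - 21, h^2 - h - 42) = h - 7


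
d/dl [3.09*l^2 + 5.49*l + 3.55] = 6.18*l + 5.49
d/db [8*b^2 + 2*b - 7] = 16*b + 2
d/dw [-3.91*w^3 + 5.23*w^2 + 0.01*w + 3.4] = -11.73*w^2 + 10.46*w + 0.01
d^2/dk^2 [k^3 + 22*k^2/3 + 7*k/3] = 6*k + 44/3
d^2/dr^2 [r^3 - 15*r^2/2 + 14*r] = 6*r - 15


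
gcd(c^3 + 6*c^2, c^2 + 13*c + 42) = c + 6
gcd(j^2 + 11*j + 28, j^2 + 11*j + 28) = j^2 + 11*j + 28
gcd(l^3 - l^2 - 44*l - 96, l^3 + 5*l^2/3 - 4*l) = l + 3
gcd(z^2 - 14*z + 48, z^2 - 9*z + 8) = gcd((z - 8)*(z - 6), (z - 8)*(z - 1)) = z - 8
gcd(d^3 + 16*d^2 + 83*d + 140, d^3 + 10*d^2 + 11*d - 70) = d^2 + 12*d + 35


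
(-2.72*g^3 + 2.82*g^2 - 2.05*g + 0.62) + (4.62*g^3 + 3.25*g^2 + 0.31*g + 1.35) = 1.9*g^3 + 6.07*g^2 - 1.74*g + 1.97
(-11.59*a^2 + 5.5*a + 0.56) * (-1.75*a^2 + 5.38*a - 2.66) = 20.2825*a^4 - 71.9792*a^3 + 59.4394*a^2 - 11.6172*a - 1.4896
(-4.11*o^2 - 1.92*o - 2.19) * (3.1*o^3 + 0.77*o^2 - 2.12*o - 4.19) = -12.741*o^5 - 9.1167*o^4 + 0.4458*o^3 + 19.605*o^2 + 12.6876*o + 9.1761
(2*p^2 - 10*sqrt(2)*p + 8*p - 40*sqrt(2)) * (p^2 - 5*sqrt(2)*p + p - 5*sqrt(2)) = 2*p^4 - 20*sqrt(2)*p^3 + 10*p^3 - 100*sqrt(2)*p^2 + 108*p^2 - 80*sqrt(2)*p + 500*p + 400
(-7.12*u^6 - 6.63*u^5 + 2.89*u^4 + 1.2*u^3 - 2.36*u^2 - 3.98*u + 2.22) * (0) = 0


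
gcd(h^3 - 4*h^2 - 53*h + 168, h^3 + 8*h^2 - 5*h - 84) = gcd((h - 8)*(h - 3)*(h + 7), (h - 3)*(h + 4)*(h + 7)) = h^2 + 4*h - 21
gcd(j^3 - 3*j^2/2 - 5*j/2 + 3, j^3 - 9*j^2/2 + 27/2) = j + 3/2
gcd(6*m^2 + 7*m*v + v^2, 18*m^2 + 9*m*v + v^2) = 6*m + v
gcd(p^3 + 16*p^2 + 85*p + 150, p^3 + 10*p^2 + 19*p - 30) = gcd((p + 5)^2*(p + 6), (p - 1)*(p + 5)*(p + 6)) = p^2 + 11*p + 30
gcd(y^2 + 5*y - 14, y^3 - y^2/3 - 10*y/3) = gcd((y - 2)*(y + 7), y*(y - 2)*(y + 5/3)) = y - 2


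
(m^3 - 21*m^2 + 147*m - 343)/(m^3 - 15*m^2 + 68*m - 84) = (m^2 - 14*m + 49)/(m^2 - 8*m + 12)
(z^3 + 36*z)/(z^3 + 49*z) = (z^2 + 36)/(z^2 + 49)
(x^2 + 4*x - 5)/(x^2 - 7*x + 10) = (x^2 + 4*x - 5)/(x^2 - 7*x + 10)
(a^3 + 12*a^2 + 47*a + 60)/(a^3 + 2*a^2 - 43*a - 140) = (a + 3)/(a - 7)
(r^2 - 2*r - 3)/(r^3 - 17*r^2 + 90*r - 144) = (r + 1)/(r^2 - 14*r + 48)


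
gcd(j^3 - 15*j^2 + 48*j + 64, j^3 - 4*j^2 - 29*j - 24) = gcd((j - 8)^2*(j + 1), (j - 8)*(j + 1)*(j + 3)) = j^2 - 7*j - 8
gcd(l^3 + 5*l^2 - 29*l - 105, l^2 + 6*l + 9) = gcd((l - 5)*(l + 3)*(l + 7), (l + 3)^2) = l + 3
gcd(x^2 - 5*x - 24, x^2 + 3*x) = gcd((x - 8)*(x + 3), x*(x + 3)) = x + 3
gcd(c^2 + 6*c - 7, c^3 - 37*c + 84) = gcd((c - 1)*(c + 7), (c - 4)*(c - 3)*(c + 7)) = c + 7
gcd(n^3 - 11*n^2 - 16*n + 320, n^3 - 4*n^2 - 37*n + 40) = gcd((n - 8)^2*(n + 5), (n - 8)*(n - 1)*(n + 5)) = n^2 - 3*n - 40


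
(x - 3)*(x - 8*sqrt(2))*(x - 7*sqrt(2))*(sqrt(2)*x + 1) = sqrt(2)*x^4 - 29*x^3 - 3*sqrt(2)*x^3 + 87*x^2 + 97*sqrt(2)*x^2 - 291*sqrt(2)*x + 112*x - 336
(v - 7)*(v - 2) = v^2 - 9*v + 14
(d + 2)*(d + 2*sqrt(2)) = d^2 + 2*d + 2*sqrt(2)*d + 4*sqrt(2)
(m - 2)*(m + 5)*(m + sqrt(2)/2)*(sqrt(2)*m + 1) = sqrt(2)*m^4 + 2*m^3 + 3*sqrt(2)*m^3 - 19*sqrt(2)*m^2/2 + 6*m^2 - 20*m + 3*sqrt(2)*m/2 - 5*sqrt(2)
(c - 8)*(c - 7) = c^2 - 15*c + 56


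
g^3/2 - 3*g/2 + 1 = (g/2 + 1)*(g - 1)^2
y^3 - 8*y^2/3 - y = y*(y - 3)*(y + 1/3)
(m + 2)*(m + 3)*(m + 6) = m^3 + 11*m^2 + 36*m + 36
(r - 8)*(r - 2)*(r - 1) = r^3 - 11*r^2 + 26*r - 16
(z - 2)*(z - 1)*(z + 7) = z^3 + 4*z^2 - 19*z + 14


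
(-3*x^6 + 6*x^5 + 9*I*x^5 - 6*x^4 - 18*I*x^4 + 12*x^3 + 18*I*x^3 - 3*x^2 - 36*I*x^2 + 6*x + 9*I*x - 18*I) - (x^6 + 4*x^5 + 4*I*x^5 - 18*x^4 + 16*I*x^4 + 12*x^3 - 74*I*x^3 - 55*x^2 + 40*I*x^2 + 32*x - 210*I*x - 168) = -4*x^6 + 2*x^5 + 5*I*x^5 + 12*x^4 - 34*I*x^4 + 92*I*x^3 + 52*x^2 - 76*I*x^2 - 26*x + 219*I*x + 168 - 18*I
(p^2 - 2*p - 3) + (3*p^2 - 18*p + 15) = 4*p^2 - 20*p + 12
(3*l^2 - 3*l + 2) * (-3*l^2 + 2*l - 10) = -9*l^4 + 15*l^3 - 42*l^2 + 34*l - 20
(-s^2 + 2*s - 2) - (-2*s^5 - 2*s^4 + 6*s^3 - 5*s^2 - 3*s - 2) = 2*s^5 + 2*s^4 - 6*s^3 + 4*s^2 + 5*s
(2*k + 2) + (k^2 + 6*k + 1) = k^2 + 8*k + 3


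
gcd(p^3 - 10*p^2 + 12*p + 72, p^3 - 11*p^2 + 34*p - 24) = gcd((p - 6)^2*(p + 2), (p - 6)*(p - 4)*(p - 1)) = p - 6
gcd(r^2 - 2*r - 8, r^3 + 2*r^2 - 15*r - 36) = r - 4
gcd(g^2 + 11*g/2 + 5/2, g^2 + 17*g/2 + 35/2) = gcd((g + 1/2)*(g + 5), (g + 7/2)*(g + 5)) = g + 5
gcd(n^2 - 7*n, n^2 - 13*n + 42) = n - 7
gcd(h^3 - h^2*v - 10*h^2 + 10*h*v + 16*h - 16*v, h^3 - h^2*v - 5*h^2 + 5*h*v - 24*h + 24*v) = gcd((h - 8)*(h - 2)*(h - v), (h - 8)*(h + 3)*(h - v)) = -h^2 + h*v + 8*h - 8*v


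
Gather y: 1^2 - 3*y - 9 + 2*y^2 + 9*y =2*y^2 + 6*y - 8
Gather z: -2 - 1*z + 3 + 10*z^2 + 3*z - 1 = 10*z^2 + 2*z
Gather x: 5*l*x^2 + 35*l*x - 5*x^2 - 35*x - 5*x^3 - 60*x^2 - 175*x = -5*x^3 + x^2*(5*l - 65) + x*(35*l - 210)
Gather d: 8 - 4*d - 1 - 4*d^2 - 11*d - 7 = -4*d^2 - 15*d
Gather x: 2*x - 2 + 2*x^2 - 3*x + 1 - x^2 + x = x^2 - 1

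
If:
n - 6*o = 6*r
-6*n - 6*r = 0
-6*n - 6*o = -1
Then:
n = 1/13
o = 7/78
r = -1/13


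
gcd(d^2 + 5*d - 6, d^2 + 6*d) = d + 6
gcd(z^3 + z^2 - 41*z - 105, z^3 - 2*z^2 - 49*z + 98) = z - 7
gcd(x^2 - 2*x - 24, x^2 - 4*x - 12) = x - 6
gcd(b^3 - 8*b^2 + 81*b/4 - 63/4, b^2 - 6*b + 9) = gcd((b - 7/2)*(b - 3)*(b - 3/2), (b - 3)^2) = b - 3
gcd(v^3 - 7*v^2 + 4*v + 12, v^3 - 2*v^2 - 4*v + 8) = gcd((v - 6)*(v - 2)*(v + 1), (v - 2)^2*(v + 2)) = v - 2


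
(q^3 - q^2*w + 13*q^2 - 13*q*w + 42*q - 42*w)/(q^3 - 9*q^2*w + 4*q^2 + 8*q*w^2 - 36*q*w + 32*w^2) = (q^2 + 13*q + 42)/(q^2 - 8*q*w + 4*q - 32*w)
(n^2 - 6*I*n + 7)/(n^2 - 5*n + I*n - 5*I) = (n - 7*I)/(n - 5)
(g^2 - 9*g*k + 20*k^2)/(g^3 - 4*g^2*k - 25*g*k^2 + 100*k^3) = 1/(g + 5*k)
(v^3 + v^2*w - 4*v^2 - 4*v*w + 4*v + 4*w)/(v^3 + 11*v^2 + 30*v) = (v^3 + v^2*w - 4*v^2 - 4*v*w + 4*v + 4*w)/(v*(v^2 + 11*v + 30))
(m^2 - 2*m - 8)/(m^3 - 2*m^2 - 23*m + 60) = (m + 2)/(m^2 + 2*m - 15)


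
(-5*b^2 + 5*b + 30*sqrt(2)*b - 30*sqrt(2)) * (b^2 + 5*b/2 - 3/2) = -5*b^4 - 15*b^3/2 + 30*sqrt(2)*b^3 + 20*b^2 + 45*sqrt(2)*b^2 - 120*sqrt(2)*b - 15*b/2 + 45*sqrt(2)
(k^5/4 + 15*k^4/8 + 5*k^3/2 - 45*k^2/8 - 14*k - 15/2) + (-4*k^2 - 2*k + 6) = k^5/4 + 15*k^4/8 + 5*k^3/2 - 77*k^2/8 - 16*k - 3/2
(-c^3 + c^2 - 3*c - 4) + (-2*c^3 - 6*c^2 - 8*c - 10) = -3*c^3 - 5*c^2 - 11*c - 14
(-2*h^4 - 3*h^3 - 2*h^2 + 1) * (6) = -12*h^4 - 18*h^3 - 12*h^2 + 6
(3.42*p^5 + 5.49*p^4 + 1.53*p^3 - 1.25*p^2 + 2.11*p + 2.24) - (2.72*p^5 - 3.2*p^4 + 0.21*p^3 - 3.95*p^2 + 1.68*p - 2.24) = 0.7*p^5 + 8.69*p^4 + 1.32*p^3 + 2.7*p^2 + 0.43*p + 4.48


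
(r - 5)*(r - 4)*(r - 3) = r^3 - 12*r^2 + 47*r - 60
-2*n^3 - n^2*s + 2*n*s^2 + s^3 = (-n + s)*(n + s)*(2*n + s)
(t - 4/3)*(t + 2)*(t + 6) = t^3 + 20*t^2/3 + 4*t/3 - 16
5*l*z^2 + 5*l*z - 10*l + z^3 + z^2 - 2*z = (5*l + z)*(z - 1)*(z + 2)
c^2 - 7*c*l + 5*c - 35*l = (c + 5)*(c - 7*l)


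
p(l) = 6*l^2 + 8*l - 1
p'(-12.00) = -136.00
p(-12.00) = 767.00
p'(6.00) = 80.00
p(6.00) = 263.00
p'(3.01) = 44.12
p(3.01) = 77.44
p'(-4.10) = -41.20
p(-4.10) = 67.06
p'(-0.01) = 7.88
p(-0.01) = -1.08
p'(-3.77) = -37.24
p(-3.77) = 54.12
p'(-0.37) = 3.56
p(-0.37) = -3.14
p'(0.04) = 8.48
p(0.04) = -0.67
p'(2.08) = 32.96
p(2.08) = 41.60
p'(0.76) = 17.12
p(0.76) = 8.55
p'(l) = 12*l + 8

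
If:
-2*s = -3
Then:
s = 3/2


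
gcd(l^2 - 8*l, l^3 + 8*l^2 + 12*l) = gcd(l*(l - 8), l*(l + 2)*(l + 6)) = l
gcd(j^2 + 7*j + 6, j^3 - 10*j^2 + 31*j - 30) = 1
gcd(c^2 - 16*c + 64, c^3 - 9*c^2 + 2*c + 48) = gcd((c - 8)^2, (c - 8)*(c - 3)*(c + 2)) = c - 8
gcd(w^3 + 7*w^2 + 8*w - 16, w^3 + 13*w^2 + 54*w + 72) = w + 4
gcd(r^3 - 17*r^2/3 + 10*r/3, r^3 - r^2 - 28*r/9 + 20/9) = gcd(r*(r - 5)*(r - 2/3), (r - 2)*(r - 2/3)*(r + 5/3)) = r - 2/3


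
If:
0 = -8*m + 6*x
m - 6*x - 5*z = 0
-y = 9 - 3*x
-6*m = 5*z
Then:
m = 0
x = 0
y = -9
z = 0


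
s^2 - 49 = (s - 7)*(s + 7)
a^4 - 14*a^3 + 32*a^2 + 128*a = a*(a - 8)^2*(a + 2)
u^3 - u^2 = u^2*(u - 1)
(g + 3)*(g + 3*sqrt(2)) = g^2 + 3*g + 3*sqrt(2)*g + 9*sqrt(2)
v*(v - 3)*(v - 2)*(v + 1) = v^4 - 4*v^3 + v^2 + 6*v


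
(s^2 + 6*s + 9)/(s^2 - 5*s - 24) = (s + 3)/(s - 8)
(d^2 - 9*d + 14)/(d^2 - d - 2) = (d - 7)/(d + 1)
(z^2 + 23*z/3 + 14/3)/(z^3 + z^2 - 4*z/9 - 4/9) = 3*(z + 7)/(3*z^2 + z - 2)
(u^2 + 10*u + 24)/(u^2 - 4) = (u^2 + 10*u + 24)/(u^2 - 4)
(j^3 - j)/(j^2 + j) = j - 1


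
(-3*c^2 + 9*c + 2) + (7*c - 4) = -3*c^2 + 16*c - 2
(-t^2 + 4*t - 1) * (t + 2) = -t^3 + 2*t^2 + 7*t - 2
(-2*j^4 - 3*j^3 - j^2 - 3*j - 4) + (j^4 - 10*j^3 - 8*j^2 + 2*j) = -j^4 - 13*j^3 - 9*j^2 - j - 4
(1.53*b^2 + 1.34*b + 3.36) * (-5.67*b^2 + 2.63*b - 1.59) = -8.6751*b^4 - 3.5739*b^3 - 17.9597*b^2 + 6.7062*b - 5.3424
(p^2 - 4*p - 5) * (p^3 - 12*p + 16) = p^5 - 4*p^4 - 17*p^3 + 64*p^2 - 4*p - 80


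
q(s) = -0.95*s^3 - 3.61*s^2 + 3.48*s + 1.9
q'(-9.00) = -162.39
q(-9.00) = 370.72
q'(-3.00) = -0.51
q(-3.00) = -15.38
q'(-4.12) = -15.15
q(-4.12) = -7.28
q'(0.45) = -0.35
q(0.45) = 2.65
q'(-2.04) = 6.35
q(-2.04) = -12.16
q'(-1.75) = 7.39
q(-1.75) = -10.15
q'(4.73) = -94.43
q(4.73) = -162.94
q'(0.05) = 3.11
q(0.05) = 2.06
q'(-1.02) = 7.88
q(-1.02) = -4.40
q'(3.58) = -58.89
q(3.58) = -75.50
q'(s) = -2.85*s^2 - 7.22*s + 3.48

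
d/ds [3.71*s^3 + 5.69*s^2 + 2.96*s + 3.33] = 11.13*s^2 + 11.38*s + 2.96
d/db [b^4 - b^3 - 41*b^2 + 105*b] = 4*b^3 - 3*b^2 - 82*b + 105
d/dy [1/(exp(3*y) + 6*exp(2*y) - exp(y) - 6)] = (-3*exp(2*y) - 12*exp(y) + 1)*exp(y)/(exp(3*y) + 6*exp(2*y) - exp(y) - 6)^2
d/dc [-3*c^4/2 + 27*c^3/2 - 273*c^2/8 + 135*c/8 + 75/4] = -6*c^3 + 81*c^2/2 - 273*c/4 + 135/8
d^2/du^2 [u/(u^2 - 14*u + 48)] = 2*(4*u*(u - 7)^2 + (14 - 3*u)*(u^2 - 14*u + 48))/(u^2 - 14*u + 48)^3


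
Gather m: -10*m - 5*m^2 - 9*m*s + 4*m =-5*m^2 + m*(-9*s - 6)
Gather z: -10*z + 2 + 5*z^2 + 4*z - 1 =5*z^2 - 6*z + 1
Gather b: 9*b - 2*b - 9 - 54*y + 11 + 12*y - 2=7*b - 42*y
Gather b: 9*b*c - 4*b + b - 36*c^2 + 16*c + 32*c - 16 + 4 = b*(9*c - 3) - 36*c^2 + 48*c - 12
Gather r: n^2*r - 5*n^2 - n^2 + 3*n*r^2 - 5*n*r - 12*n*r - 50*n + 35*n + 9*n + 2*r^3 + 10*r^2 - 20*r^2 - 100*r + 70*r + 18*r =-6*n^2 - 6*n + 2*r^3 + r^2*(3*n - 10) + r*(n^2 - 17*n - 12)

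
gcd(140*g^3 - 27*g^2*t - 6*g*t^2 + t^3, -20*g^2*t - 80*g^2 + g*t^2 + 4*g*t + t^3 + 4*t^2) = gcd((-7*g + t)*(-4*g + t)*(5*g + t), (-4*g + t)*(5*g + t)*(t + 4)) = -20*g^2 + g*t + t^2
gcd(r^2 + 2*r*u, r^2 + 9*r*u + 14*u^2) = r + 2*u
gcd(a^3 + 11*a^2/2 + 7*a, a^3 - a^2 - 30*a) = a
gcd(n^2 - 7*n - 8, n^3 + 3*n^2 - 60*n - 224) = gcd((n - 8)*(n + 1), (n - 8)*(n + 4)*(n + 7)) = n - 8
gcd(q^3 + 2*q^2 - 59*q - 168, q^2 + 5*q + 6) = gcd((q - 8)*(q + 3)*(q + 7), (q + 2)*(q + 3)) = q + 3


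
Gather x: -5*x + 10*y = -5*x + 10*y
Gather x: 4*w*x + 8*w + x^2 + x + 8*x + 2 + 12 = 8*w + x^2 + x*(4*w + 9) + 14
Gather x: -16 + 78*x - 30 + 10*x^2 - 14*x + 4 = 10*x^2 + 64*x - 42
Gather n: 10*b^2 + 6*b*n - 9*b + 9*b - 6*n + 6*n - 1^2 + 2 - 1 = 10*b^2 + 6*b*n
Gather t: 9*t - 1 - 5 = 9*t - 6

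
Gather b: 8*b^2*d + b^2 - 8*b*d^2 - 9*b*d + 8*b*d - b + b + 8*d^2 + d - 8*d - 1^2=b^2*(8*d + 1) + b*(-8*d^2 - d) + 8*d^2 - 7*d - 1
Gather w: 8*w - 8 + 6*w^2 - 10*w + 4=6*w^2 - 2*w - 4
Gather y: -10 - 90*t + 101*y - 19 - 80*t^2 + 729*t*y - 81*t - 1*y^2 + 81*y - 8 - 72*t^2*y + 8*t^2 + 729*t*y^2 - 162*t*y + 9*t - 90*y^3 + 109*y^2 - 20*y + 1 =-72*t^2 - 162*t - 90*y^3 + y^2*(729*t + 108) + y*(-72*t^2 + 567*t + 162) - 36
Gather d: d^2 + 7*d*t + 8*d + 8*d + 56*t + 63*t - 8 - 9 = d^2 + d*(7*t + 16) + 119*t - 17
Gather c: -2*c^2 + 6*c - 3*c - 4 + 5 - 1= -2*c^2 + 3*c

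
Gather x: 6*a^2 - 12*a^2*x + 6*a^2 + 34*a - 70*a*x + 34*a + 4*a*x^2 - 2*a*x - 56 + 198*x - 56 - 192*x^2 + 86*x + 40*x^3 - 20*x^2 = 12*a^2 + 68*a + 40*x^3 + x^2*(4*a - 212) + x*(-12*a^2 - 72*a + 284) - 112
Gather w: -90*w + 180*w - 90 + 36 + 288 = 90*w + 234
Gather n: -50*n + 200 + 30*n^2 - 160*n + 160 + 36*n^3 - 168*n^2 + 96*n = 36*n^3 - 138*n^2 - 114*n + 360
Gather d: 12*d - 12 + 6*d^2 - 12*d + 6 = 6*d^2 - 6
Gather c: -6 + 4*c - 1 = 4*c - 7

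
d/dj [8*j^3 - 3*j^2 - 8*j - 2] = 24*j^2 - 6*j - 8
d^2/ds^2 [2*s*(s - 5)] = 4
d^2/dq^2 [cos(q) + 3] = -cos(q)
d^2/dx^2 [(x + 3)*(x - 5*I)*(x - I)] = 6*x + 6 - 12*I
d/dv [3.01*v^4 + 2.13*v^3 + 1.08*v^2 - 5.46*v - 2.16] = 12.04*v^3 + 6.39*v^2 + 2.16*v - 5.46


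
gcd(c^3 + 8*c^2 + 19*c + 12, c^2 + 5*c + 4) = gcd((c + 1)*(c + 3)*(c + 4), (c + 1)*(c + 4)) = c^2 + 5*c + 4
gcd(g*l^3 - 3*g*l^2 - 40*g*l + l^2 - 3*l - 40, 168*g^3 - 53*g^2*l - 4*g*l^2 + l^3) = 1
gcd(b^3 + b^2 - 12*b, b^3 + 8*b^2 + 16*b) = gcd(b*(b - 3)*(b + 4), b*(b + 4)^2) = b^2 + 4*b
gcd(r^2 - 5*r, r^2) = r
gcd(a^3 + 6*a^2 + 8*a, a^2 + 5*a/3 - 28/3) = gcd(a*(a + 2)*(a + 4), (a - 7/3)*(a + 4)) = a + 4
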